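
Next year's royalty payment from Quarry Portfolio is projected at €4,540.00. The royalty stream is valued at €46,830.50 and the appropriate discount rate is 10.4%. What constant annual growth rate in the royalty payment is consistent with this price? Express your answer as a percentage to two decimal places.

P = D₁/(r−g) ⇒ g = r − D₁/P = 0.104 − €4,540.00/€46,830.50 = 0.007055

0.71%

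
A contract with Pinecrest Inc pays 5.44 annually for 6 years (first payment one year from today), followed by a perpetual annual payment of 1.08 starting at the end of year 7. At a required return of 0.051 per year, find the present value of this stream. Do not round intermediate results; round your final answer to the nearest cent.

43.24

PV of 6-year annuity: 5.44 × [1 − (1+0.051)^−6] / 0.051 = 27.52368
Perpetuity value at year 6: 1.08 / 0.051 = 21.17647
PV of perpetuity: 21.17647 / (1+0.051)^6 = 15.71221
Total PV = 27.52368 + 15.71221 = 43.23589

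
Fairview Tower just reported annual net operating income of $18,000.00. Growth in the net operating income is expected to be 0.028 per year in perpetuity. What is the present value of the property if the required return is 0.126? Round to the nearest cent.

$188816.33

D₁ = D₀ × (1 + g) = $18,000.00 × 1.028 = $18,504.0000
Growing perpetuity: P = D₁ / (r − g) = $18,504.0000 / (0.126 − 0.028) = $188,816.33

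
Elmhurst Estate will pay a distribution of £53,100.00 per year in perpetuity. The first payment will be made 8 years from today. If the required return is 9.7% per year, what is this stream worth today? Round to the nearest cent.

Value at end of year 7: C / r = £53,100.00 / 0.097 = £547,422.6804
Discount to today: PV = £547,422.6804 / (1 + 0.097)^7 = £547,422.6804 / 1.911817 = £286,336.29

£286336.29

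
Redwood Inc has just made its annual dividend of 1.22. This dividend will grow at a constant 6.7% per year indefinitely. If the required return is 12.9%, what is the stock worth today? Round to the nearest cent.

21.00

D₁ = D₀ × (1 + g) = 1.22 × 1.067 = 1.3017
Growing perpetuity: P = D₁ / (r − g) = 1.3017 / (0.129 − 0.067) = 21.00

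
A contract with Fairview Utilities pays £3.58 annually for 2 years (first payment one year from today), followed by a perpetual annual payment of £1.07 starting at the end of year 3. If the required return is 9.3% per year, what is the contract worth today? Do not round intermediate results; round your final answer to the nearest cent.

£15.90

PV of 2-year annuity: £3.58 × [1 − (1+0.093)^−2] / 0.093 = 6.27208
Perpetuity value at year 2: £1.07 / 0.093 = 11.50538
PV of perpetuity: 11.50538 / (1+0.093)^2 = 9.63076
Total PV = 6.27208 + 9.63076 = 15.90284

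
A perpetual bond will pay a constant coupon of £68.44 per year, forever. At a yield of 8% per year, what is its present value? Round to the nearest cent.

Level perpetuity: PV = C / r = £68.44 / 0.08 = £855.50

£855.50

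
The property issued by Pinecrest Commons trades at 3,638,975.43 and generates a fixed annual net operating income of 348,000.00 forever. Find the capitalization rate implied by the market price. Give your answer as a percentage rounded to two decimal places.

9.56%

P = C/r ⇒ r = C/P = 348,000.00/3,638,975.43 = 0.095631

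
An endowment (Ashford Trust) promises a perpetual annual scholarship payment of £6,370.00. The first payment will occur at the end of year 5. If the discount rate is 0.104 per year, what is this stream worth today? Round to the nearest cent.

Value at end of year 4: C / r = £6,370.00 / 0.104 = £61,250.0000
Discount to today: PV = £61,250.0000 / (1 + 0.104)^4 = £61,250.0000 / 1.485512 = £41,231.56

£41231.56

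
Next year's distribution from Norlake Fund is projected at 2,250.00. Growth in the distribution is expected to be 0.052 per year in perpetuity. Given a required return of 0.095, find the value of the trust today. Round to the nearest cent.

52325.58

Growing perpetuity: P = D₁ / (r − g) = 2,250.0000 / (0.095 − 0.052) = 52,325.58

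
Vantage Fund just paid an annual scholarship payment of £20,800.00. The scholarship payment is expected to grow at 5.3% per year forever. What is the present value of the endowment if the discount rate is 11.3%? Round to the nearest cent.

£365040.00

D₁ = D₀ × (1 + g) = £20,800.00 × 1.053 = £21,902.4000
Growing perpetuity: P = D₁ / (r − g) = £21,902.4000 / (0.113 − 0.053) = £365,040.00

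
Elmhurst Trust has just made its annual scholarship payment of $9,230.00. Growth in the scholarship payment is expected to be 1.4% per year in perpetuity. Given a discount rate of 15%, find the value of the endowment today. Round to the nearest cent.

$68817.79

D₁ = D₀ × (1 + g) = $9,230.00 × 1.014 = $9,359.2200
Growing perpetuity: P = D₁ / (r − g) = $9,359.2200 / (0.15 − 0.014) = $68,817.79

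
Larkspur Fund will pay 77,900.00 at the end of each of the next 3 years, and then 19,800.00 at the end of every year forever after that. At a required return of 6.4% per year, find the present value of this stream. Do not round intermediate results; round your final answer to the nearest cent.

463534.77

PV of 3-year annuity: 77,900.00 × [1 − (1+0.064)^−3] / 0.064 = 206696.15096
Perpetuity value at year 3: 19,800.00 / 0.064 = 309375.00000
PV of perpetuity: 309375.00000 / (1+0.064)^3 = 256838.62273
Total PV = 206696.15096 + 256838.62273 = 463534.77369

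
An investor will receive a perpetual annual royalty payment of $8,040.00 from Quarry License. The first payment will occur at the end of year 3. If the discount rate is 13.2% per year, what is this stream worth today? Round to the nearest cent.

$47532.35

Value at end of year 2: C / r = $8,040.00 / 0.132 = $60,909.0909
Discount to today: PV = $60,909.0909 / (1 + 0.132)^2 = $60,909.0909 / 1.281424 = $47,532.35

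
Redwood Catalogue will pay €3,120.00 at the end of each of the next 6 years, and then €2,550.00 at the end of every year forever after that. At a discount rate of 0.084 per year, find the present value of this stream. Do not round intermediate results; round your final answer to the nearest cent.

€32960.51

PV of 6-year annuity: €3,120.00 × [1 − (1+0.084)^−6] / 0.084 = 14250.02021
Perpetuity value at year 6: €2,550.00 / 0.084 = 30357.14286
PV of perpetuity: 30357.14286 / (1+0.084)^6 = 18710.49172
Total PV = 14250.02021 + 18710.49172 = 32960.51193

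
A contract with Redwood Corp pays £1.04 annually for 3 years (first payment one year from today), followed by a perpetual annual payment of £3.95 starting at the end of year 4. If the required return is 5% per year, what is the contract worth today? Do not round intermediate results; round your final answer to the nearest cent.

£71.08

PV of 3-year annuity: £1.04 × [1 − (1+0.05)^−3] / 0.05 = 2.83218
Perpetuity value at year 3: £3.95 / 0.05 = 79.00000
PV of perpetuity: 79.00000 / (1+0.05)^3 = 68.24317
Total PV = 2.83218 + 68.24317 = 71.07535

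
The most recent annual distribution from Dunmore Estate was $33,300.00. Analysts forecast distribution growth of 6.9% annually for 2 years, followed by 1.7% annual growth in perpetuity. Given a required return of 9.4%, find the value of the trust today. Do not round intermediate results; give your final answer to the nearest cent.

$484282.20

D_1 = 35597.70000
D_2 = 38053.94130
Terminal value at year 2: TV = D_2×(1+g_2)/(r−g_2) = 38700.85830/0.077 = 502608.54938
P_0 = D_1/(1+r)^1 + D_2/(1+r)^2 + TV/(1+r)^2
    = 32539.03108 + 31795.45176 + 419947.71997 = 484282.20281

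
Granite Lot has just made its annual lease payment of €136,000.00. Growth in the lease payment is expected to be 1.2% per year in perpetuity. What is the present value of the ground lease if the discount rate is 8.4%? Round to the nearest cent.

D₁ = D₀ × (1 + g) = €136,000.00 × 1.012 = €137,632.0000
Growing perpetuity: P = D₁ / (r − g) = €137,632.0000 / (0.084 − 0.012) = €1,911,555.56

€1911555.56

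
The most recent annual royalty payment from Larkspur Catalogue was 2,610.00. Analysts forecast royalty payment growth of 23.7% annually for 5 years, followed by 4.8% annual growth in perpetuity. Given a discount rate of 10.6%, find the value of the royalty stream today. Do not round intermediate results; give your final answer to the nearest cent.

101024.25

D_1 = 3228.57000
D_2 = 3993.74109
D_3 = 4940.25773
D_4 = 6111.09881
D_5 = 7559.42923
Terminal value at year 5: TV = D_5×(1+g_2)/(r−g_2) = 7922.28183/0.058 = 136591.06605
P_0 = D_1/(1+r)^1 + D_2/(1+r)^2 + D_3/(1+r)^3 + D_4/(1+r)^4 + D_5/(1+r)^5 + TV/(1+r)^5
    = 2919.14105 + 3264.89826 + 3651.60863 + 4084.12286 + 4567.86616 + 82536.61617 = 101024.25313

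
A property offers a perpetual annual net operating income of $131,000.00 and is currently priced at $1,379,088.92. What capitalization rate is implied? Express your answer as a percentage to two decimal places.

P = C/r ⇒ r = C/P = $131,000.00/$1,379,088.92 = 0.094990

9.50%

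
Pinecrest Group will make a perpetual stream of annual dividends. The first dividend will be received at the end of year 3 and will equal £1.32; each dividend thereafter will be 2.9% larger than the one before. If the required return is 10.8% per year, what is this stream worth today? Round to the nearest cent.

£13.61

Value at end of year 2: C₁ / (r − g) = £1.32 / (0.108 − 0.029) = £16.7089
Discount to today: PV = £16.7089 / (1 + 0.108)^2 = £16.7089 / 1.227664 = £13.61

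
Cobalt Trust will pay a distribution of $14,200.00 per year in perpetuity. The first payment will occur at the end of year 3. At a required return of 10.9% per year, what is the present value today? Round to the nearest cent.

$105925.07

Value at end of year 2: C / r = $14,200.00 / 0.109 = $130,275.2294
Discount to today: PV = $130,275.2294 / (1 + 0.109)^2 = $130,275.2294 / 1.229881 = $105,925.07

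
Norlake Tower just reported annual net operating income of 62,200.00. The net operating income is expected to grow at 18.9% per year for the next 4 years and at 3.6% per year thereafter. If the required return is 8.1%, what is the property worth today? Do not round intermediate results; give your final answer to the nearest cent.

2413327.29

D_1 = 73955.80000
D_2 = 87933.44620
D_3 = 104552.86753
D_4 = 124313.35950
Terminal value at year 4: TV = D_4×(1+g_2)/(r−g_2) = 128788.64044/0.045 = 2861969.78749
P_0 = D_1/(1+r)^1 + D_2/(1+r)^2 + D_3/(1+r)^3 + D_4/(1+r)^4 + TV/(1+r)^4
    = 68414.24607 + 75249.34188 + 82767.31498 + 91036.38993 + 2095859.99934 = 2413327.29221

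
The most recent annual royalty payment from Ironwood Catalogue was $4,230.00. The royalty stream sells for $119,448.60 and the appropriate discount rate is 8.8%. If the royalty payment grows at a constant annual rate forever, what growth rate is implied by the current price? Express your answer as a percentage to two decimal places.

5.08%

P = D₀(1+g)/(r−g) ⇒ P(r−g) = D₀(1+g) ⇒ g(P+D₀) = P·r − D₀
g = (P·r − D₀)/(P + D₀) = ($119,448.60×0.088 − $4,230.00) / ($119,448.60 + $4,230.00) = 0.050789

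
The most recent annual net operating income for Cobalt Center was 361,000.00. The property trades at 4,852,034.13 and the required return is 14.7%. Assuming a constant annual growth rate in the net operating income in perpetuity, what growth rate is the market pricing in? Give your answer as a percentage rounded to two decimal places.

6.76%

P = D₀(1+g)/(r−g) ⇒ P(r−g) = D₀(1+g) ⇒ g(P+D₀) = P·r − D₀
g = (P·r − D₀)/(P + D₀) = (4,852,034.13×0.147 − 361,000.00) / (4,852,034.13 + 361,000.00) = 0.067571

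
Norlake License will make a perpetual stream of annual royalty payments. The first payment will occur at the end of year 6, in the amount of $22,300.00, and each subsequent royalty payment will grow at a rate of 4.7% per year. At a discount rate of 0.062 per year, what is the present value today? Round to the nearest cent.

Value at end of year 5: C₁ / (r − g) = $22,300.00 / (0.062 − 0.047) = $1,486,666.6667
Discount to today: PV = $1,486,666.6667 / (1 + 0.062)^5 = $1,486,666.6667 / 1.350898 = $1,100,502.47

$1100502.47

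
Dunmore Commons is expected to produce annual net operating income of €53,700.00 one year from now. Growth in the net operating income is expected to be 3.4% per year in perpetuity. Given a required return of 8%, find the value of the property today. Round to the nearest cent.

€1167391.30

Growing perpetuity: P = D₁ / (r − g) = €53,700.0000 / (0.08 − 0.034) = €1,167,391.30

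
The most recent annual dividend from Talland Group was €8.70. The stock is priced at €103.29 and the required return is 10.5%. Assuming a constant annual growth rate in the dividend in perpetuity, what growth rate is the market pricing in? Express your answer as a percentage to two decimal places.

1.92%

P = D₀(1+g)/(r−g) ⇒ P(r−g) = D₀(1+g) ⇒ g(P+D₀) = P·r − D₀
g = (P·r − D₀)/(P + D₀) = (€103.29×0.105 − €8.70) / (€103.29 + €8.70) = 0.019158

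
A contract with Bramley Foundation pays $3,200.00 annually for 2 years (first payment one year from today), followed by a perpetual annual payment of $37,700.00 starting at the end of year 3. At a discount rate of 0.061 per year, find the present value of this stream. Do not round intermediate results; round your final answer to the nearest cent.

PV of 2-year annuity: $3,200.00 × [1 − (1+0.061)^−2] / 0.061 = 5858.64526
Perpetuity value at year 2: $37,700.00 / 0.061 = 618032.78689
PV of perpetuity: 618032.78689 / (1+0.061)^2 = 549010.62242
Total PV = 5858.64526 + 549010.62242 = 554869.26768

$554869.27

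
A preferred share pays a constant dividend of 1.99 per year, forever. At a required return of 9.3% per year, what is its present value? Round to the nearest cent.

21.40

Level perpetuity: PV = C / r = 1.99 / 0.093 = 21.40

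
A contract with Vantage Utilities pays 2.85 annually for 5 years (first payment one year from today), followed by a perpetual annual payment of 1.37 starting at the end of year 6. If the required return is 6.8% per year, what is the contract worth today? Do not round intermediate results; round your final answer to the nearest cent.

26.25

PV of 5-year annuity: 2.85 × [1 − (1+0.068)^−5] / 0.068 = 11.74841
Perpetuity value at year 5: 1.37 / 0.068 = 20.14706
PV of perpetuity: 20.14706 / (1+0.068)^5 = 14.49958
Total PV = 11.74841 + 14.49958 = 26.24799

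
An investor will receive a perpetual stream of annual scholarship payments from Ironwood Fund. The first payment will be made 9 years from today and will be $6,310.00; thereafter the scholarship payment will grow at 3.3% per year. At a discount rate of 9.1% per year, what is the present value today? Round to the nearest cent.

Value at end of year 8: C₁ / (r − g) = $6,310.00 / (0.091 − 0.033) = $108,793.1034
Discount to today: PV = $108,793.1034 / (1 + 0.091)^8 = $108,793.1034 / 2.007234 = $54,200.51

$54200.51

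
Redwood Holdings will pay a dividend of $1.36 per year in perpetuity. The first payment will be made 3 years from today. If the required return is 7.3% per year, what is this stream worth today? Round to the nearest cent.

Value at end of year 2: C / r = $1.36 / 0.073 = $18.6301
Discount to today: PV = $18.6301 / (1 + 0.073)^2 = $18.6301 / 1.151329 = $16.18

$16.18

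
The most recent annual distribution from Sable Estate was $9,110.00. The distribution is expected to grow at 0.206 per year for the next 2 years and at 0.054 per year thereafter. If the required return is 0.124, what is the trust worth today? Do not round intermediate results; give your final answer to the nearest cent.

$178177.15

D_1 = 10986.66000
D_2 = 13249.91196
Terminal value at year 2: TV = D_2×(1+g_2)/(r−g_2) = 13965.40721/0.07 = 199505.81723
P_0 = D_1/(1+r)^1 + D_2/(1+r)^2 + TV/(1+r)^2
    = 9774.60854 + 10487.70276 + 157914.83868 = 178177.14997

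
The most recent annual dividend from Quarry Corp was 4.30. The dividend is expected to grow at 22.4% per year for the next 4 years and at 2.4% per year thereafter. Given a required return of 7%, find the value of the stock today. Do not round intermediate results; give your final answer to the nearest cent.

D_1 = 5.26320
D_2 = 6.44216
D_3 = 7.88520
D_4 = 9.65148
Terminal value at year 4: TV = D_4×(1+g_2)/(r−g_2) = 9.88312/0.046 = 214.85044
P_0 = D_1/(1+r)^1 + D_2/(1+r)^2 + D_3/(1+r)^3 + D_4/(1+r)^4 + TV/(1+r)^4
    = 4.91888 + 5.62683 + 6.43667 + 7.36307 + 163.90837 = 188.25382

188.25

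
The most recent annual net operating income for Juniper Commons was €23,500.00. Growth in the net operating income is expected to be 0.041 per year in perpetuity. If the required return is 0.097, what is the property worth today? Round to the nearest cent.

D₁ = D₀ × (1 + g) = €23,500.00 × 1.041 = €24,463.5000
Growing perpetuity: P = D₁ / (r − g) = €24,463.5000 / (0.097 − 0.041) = €436,848.21

€436848.21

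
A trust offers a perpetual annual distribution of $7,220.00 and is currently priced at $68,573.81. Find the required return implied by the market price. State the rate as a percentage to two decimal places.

10.53%

P = C/r ⇒ r = C/P = $7,220.00/$68,573.81 = 0.105288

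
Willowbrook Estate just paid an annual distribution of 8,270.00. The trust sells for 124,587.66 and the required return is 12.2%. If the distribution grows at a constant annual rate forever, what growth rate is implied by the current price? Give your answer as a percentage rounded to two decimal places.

P = D₀(1+g)/(r−g) ⇒ P(r−g) = D₀(1+g) ⇒ g(P+D₀) = P·r − D₀
g = (P·r − D₀)/(P + D₀) = (124,587.66×0.122 − 8,270.00) / (124,587.66 + 8,270.00) = 0.052159

5.22%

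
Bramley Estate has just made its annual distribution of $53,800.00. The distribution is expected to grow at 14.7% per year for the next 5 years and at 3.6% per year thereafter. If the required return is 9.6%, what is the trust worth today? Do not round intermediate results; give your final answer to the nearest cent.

D_1 = 61708.60000
D_2 = 70779.76420
D_3 = 81184.38954
D_4 = 93118.49480
D_5 = 106806.91353
Terminal value at year 5: TV = D_5×(1+g_2)/(r−g_2) = 110651.96242/0.06 = 1844199.37370
P_0 = D_1/(1+r)^1 + D_2/(1+r)^2 + D_3/(1+r)^3 + D_4/(1+r)^4 + D_5/(1+r)^5 + TV/(1+r)^5
    = 56303.46715 + 58923.42776 + 61665.30259 + 64534.76466 + 67537.75098 + 1166151.83353 = 1475116.54668

$1475116.55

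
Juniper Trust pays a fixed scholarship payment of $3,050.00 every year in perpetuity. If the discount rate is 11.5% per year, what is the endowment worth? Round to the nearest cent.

$26521.74

Level perpetuity: PV = C / r = $3,050.00 / 0.115 = $26,521.74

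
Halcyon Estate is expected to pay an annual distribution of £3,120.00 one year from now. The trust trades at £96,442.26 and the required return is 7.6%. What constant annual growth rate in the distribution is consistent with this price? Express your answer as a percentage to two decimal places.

P = D₁/(r−g) ⇒ g = r − D₁/P = 0.076 − £3,120.00/£96,442.26 = 0.043649

4.36%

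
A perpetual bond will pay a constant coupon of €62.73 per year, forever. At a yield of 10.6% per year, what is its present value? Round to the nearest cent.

Level perpetuity: PV = C / r = €62.73 / 0.106 = €591.79

€591.79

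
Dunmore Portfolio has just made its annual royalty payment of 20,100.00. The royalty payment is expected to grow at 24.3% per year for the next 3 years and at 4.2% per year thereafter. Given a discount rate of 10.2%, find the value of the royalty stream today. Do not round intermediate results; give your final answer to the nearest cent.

D_1 = 24984.30000
D_2 = 31055.48490
D_3 = 38601.96773
Terminal value at year 3: TV = D_3×(1+g_2)/(r−g_2) = 40223.25038/0.06 = 670387.50626
P_0 = D_1/(1+r)^1 + D_2/(1+r)^2 + D_3/(1+r)^3 + TV/(1+r)^3
    = 22671.77858 + 25572.61414 + 28844.60923 + 500934.71367 = 578023.71562

578023.72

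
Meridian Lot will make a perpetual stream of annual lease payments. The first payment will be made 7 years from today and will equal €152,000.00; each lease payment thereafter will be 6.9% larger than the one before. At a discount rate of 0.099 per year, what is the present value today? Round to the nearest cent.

€2875651.01

Value at end of year 6: C₁ / (r − g) = €152,000.00 / (0.099 − 0.069) = €5,066,666.6667
Discount to today: PV = €5,066,666.6667 / (1 + 0.099)^6 = €5,066,666.6667 / 1.761920 = €2,875,651.01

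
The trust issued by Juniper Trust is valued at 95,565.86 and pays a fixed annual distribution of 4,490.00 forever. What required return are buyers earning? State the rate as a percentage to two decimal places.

4.70%

P = C/r ⇒ r = C/P = 4,490.00/95,565.86 = 0.046983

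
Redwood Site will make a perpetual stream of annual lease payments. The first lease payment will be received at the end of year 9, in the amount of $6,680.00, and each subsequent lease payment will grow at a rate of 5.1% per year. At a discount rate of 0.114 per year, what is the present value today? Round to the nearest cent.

$44704.82

Value at end of year 8: C₁ / (r − g) = $6,680.00 / (0.114 − 0.051) = $106,031.7460
Discount to today: PV = $106,031.7460 / (1 + 0.114)^8 = $106,031.7460 / 2.371819 = $44,704.82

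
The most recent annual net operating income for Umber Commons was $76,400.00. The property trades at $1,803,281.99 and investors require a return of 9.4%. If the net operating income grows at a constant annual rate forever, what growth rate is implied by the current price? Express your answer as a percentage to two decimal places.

P = D₀(1+g)/(r−g) ⇒ P(r−g) = D₀(1+g) ⇒ g(P+D₀) = P·r − D₀
g = (P·r − D₀)/(P + D₀) = ($1,803,281.99×0.094 − $76,400.00) / ($1,803,281.99 + $76,400.00) = 0.049534

4.95%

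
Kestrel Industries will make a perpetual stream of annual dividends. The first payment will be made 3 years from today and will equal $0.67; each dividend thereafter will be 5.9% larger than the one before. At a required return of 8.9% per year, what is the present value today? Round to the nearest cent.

$18.83

Value at end of year 2: C₁ / (r − g) = $0.67 / (0.089 − 0.059) = $22.3333
Discount to today: PV = $22.3333 / (1 + 0.089)^2 = $22.3333 / 1.185921 = $18.83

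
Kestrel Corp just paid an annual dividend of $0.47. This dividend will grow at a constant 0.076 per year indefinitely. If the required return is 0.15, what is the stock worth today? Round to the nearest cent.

D₁ = D₀ × (1 + g) = $0.47 × 1.076 = $0.5057
Growing perpetuity: P = D₁ / (r − g) = $0.5057 / (0.15 − 0.076) = $6.83

$6.83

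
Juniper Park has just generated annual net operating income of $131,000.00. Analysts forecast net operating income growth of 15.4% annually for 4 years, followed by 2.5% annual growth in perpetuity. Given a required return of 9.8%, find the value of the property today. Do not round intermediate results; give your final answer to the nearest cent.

$2838634.94

D_1 = 151174.00000
D_2 = 174454.79600
D_3 = 201320.83458
D_4 = 232324.24311
Terminal value at year 4: TV = D_4×(1+g_2)/(r−g_2) = 238132.34919/0.073 = 3262086.97517
P_0 = D_1/(1+r)^1 + D_2/(1+r)^2 + D_3/(1+r)^3 + D_4/(1+r)^4 + TV/(1+r)^4
    = 137681.23862 + 144703.23257 + 152083.36101 + 159839.88944 + 2244327.21471 = 2838634.93634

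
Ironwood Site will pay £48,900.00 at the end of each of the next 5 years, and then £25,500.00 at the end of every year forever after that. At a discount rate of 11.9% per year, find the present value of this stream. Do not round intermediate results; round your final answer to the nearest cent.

PV of 5-year annuity: £48,900.00 × [1 − (1+0.119)^−5] / 0.119 = 176711.11727
Perpetuity value at year 5: £25,500.00 / 0.119 = 214285.71429
PV of perpetuity: 214285.71429 / (1+0.119)^5 = 122135.74516
Total PV = 176711.11727 + 122135.74516 = 298846.86243

£298846.86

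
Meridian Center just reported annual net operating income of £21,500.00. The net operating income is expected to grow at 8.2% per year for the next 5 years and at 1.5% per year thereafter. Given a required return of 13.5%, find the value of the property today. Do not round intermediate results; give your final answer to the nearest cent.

D_1 = 23263.00000
D_2 = 25170.56600
D_3 = 27234.55241
D_4 = 29467.78571
D_5 = 31884.14414
Terminal value at year 5: TV = D_5×(1+g_2)/(r−g_2) = 32362.40630/0.12 = 269686.71917
P_0 = D_1/(1+r)^1 + D_2/(1+r)^2 + D_3/(1+r)^3 + D_4/(1+r)^4 + D_5/(1+r)^5 + TV/(1+r)^5
    = 20496.03524 + 19538.95166 + 18626.56008 + 17756.77358 + 16927.60265 + 143179.30577 = 236525.22898

£236525.23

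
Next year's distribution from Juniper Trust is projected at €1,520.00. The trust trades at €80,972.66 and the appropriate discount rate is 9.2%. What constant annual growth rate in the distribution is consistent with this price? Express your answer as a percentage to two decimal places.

7.32%

P = D₁/(r−g) ⇒ g = r − D₁/P = 0.092 − €1,520.00/€80,972.66 = 0.073228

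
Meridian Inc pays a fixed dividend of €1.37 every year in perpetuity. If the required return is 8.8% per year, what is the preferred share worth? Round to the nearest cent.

Level perpetuity: PV = C / r = €1.37 / 0.088 = €15.57

€15.57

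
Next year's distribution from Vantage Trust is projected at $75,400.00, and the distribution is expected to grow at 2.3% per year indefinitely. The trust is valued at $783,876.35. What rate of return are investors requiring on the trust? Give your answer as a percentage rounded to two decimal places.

11.92%

P = D₁/(r − g) ⇒ r = D₁/P + g = $75,400.0000/$783,876.35 + 0.023 = 0.096189 + 0.023 = 0.119189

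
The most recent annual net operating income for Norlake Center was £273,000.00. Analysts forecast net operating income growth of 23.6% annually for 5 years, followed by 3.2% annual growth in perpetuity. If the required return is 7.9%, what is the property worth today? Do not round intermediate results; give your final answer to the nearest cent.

D_1 = 337428.00000
D_2 = 417061.00800
D_3 = 515487.40589
D_4 = 637142.43368
D_5 = 787508.04803
Terminal value at year 5: TV = D_5×(1+g_2)/(r−g_2) = 812708.30556/0.047 = 17291666.07579
P_0 = D_1/(1+r)^1 + D_2/(1+r)^2 + D_3/(1+r)^3 + D_4/(1+r)^4 + D_5/(1+r)^5 + TV/(1+r)^5
    = 312722.89157 + 358225.66634 + 410349.32678 + 470057.24550 + 538452.97075 + 11823052.46410 = 13912860.56502

£13912860.57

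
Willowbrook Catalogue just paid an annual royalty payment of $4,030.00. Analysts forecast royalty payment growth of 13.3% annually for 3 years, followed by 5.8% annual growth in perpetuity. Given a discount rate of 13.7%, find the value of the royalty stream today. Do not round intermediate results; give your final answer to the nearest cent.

D_1 = 4565.99000
D_2 = 5173.26667
D_3 = 5861.31114
Terminal value at year 3: TV = D_3×(1+g_2)/(r−g_2) = 6201.26718/0.079 = 78497.05295
P_0 = D_1/(1+r)^1 + D_2/(1+r)^2 + D_3/(1+r)^3 + TV/(1+r)^3
    = 4015.82234 + 4001.69456 + 3987.61648 + 53403.77507 = 65408.90845

$65408.91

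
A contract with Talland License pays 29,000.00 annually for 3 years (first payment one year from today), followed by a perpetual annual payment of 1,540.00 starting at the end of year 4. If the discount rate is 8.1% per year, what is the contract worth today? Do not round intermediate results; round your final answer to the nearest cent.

89651.93

PV of 3-year annuity: 29,000.00 × [1 − (1+0.081)^−3] / 0.081 = 74601.16504
Perpetuity value at year 3: 1,540.00 / 0.081 = 19012.34568
PV of perpetuity: 19012.34568 / (1+0.081)^3 = 15050.76657
Total PV = 74601.16504 + 15050.76657 = 89651.93161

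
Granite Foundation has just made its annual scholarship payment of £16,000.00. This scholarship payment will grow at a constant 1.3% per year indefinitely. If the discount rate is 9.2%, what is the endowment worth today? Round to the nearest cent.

D₁ = D₀ × (1 + g) = £16,000.00 × 1.013 = £16,208.0000
Growing perpetuity: P = D₁ / (r − g) = £16,208.0000 / (0.092 − 0.013) = £205,164.56

£205164.56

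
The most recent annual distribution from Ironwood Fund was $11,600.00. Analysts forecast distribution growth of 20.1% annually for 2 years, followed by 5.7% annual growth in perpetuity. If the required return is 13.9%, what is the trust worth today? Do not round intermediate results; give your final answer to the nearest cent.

$191377.15

D_1 = 13931.60000
D_2 = 16731.85160
Terminal value at year 2: TV = D_2×(1+g_2)/(r−g_2) = 17685.56714/0.082 = 215677.64806
P_0 = D_1/(1+r)^1 + D_2/(1+r)^2 + TV/(1+r)^2
    = 12231.43108 + 12897.23330 + 166248.48288 = 191377.14726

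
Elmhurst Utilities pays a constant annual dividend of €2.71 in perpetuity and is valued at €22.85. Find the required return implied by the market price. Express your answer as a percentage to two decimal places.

P = C/r ⇒ r = C/P = €2.71/€22.85 = 0.118600

11.86%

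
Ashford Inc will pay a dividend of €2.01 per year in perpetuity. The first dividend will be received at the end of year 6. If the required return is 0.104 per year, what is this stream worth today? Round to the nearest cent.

€11.78

Value at end of year 5: C / r = €2.01 / 0.104 = €19.3269
Discount to today: PV = €19.3269 / (1 + 0.104)^5 = €19.3269 / 1.640006 = €11.78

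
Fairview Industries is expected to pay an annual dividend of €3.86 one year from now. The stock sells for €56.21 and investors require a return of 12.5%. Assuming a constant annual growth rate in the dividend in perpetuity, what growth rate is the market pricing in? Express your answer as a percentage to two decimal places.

5.63%

P = D₁/(r−g) ⇒ g = r − D₁/P = 0.125 − €3.86/€56.21 = 0.056329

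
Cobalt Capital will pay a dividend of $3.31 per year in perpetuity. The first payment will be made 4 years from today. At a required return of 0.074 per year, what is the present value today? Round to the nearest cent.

Value at end of year 3: C / r = $3.31 / 0.074 = $44.7297
Discount to today: PV = $44.7297 / (1 + 0.074)^3 = $44.7297 / 1.238833 = $36.11

$36.11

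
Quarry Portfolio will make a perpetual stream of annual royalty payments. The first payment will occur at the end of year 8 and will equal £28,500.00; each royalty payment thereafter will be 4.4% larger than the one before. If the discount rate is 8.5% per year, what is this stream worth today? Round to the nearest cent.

Value at end of year 7: C₁ / (r − g) = £28,500.00 / (0.085 − 0.044) = £695,121.9512
Discount to today: PV = £695,121.9512 / (1 + 0.085)^7 = £695,121.9512 / 1.770142 = £392,692.71

£392692.71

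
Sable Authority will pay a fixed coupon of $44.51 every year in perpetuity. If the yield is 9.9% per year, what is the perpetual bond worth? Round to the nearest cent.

Level perpetuity: PV = C / r = $44.51 / 0.099 = $449.60

$449.60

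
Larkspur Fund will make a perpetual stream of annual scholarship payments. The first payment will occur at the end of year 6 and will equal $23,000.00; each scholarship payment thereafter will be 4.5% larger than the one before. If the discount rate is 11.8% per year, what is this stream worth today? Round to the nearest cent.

Value at end of year 5: C₁ / (r − g) = $23,000.00 / (0.118 − 0.045) = $315,068.4932
Discount to today: PV = $315,068.4932 / (1 + 0.118)^5 = $315,068.4932 / 1.746663 = $180,383.15

$180383.15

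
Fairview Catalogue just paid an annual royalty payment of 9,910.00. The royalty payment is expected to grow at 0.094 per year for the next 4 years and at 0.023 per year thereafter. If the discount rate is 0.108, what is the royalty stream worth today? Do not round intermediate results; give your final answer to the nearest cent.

D_1 = 10841.54000
D_2 = 11860.64476
D_3 = 12975.54537
D_4 = 14195.24663
Terminal value at year 4: TV = D_4×(1+g_2)/(r−g_2) = 14521.73730/0.085 = 170843.96829
P_0 = D_1/(1+r)^1 + D_2/(1+r)^2 + D_3/(1+r)^3 + D_4/(1+r)^4 + TV/(1+r)^4
    = 9784.78339 + 9661.14895 + 9539.07667 + 9418.54682 + 113354.98111 = 151758.53694

151758.54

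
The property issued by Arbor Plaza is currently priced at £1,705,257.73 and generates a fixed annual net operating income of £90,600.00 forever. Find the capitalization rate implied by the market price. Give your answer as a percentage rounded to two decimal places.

5.31%

P = C/r ⇒ r = C/P = £90,600.00/£1,705,257.73 = 0.053130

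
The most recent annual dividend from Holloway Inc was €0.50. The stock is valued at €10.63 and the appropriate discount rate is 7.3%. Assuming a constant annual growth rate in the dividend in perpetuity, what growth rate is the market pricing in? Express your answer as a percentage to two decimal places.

P = D₀(1+g)/(r−g) ⇒ P(r−g) = D₀(1+g) ⇒ g(P+D₀) = P·r − D₀
g = (P·r − D₀)/(P + D₀) = (€10.63×0.073 − €0.50) / (€10.63 + €0.50) = 0.024797

2.48%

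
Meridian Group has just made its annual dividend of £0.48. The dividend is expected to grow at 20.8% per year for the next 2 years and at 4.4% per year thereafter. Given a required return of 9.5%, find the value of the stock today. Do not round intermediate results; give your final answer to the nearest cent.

D_1 = 0.57984
D_2 = 0.70045
Terminal value at year 2: TV = D_2×(1+g_2)/(r−g_2) = 0.73127/0.051 = 14.33856
P_0 = D_1/(1+r)^1 + D_2/(1+r)^2 + TV/(1+r)^2
    = 0.52953 + 0.58418 + 11.95851 = 13.07223

£13.07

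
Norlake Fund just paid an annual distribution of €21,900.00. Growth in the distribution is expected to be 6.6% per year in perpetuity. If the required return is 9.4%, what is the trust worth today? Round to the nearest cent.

D₁ = D₀ × (1 + g) = €21,900.00 × 1.066 = €23,345.4000
Growing perpetuity: P = D₁ / (r − g) = €23,345.4000 / (0.094 − 0.066) = €833,764.29

€833764.29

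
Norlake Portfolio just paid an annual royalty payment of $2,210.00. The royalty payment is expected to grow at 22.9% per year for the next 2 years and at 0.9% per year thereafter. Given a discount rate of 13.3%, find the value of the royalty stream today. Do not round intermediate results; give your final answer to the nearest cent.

D_1 = 2716.09000
D_2 = 3338.07461
Terminal value at year 2: TV = D_2×(1+g_2)/(r−g_2) = 3368.11728/0.124 = 27162.23614
P_0 = D_1/(1+r)^1 + D_2/(1+r)^2 + TV/(1+r)^2
    = 2397.25508 + 2600.37642 + 21159.51460 = 26157.14610

$26157.15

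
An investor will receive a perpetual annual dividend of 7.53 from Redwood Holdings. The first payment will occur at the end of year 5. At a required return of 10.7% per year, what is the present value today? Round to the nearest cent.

Value at end of year 4: C / r = 7.53 / 0.107 = 70.3738
Discount to today: PV = 70.3738 / (1 + 0.107)^4 = 70.3738 / 1.501725 = 46.86

46.86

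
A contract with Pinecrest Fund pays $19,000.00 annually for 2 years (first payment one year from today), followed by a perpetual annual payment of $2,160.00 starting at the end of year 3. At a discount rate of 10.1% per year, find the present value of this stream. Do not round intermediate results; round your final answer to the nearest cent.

$50573.41

PV of 2-year annuity: $19,000.00 × [1 − (1+0.101)^−2] / 0.101 = 32931.00732
Perpetuity value at year 2: $2,160.00 / 0.101 = 21386.13861
PV of perpetuity: 21386.13861 / (1+0.101)^2 = 17642.40305
Total PV = 32931.00732 + 17642.40305 = 50573.41036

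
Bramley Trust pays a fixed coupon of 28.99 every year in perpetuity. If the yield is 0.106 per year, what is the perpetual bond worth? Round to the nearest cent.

273.49

Level perpetuity: PV = C / r = 28.99 / 0.106 = 273.49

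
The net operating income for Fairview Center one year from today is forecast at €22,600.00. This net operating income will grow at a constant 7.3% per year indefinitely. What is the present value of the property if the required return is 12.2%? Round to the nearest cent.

€461224.49

Growing perpetuity: P = D₁ / (r − g) = €22,600.0000 / (0.122 − 0.073) = €461,224.49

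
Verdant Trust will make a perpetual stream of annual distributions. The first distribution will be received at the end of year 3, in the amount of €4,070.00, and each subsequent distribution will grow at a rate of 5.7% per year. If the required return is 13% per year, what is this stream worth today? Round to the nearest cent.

Value at end of year 2: C₁ / (r − g) = €4,070.00 / (0.13 − 0.057) = €55,753.4247
Discount to today: PV = €55,753.4247 / (1 + 0.13)^2 = €55,753.4247 / 1.276900 = €43,663.11

€43663.11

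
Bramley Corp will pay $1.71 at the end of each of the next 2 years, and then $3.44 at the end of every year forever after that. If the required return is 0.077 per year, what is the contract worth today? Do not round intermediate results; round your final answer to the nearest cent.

PV of 2-year annuity: $1.71 × [1 − (1+0.077)^−2] / 0.077 = 3.06197
Perpetuity value at year 2: $3.44 / 0.077 = 44.67532
PV of perpetuity: 44.67532 / (1+0.077)^2 = 38.51557
Total PV = 3.06197 + 38.51557 = 41.57754

$41.58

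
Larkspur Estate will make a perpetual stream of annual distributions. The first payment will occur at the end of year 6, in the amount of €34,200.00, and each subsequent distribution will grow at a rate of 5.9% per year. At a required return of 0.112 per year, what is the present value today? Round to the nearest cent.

€379512.69

Value at end of year 5: C₁ / (r − g) = €34,200.00 / (0.112 − 0.059) = €645,283.0189
Discount to today: PV = €645,283.0189 / (1 + 0.112)^5 = €645,283.0189 / 1.700294 = €379,512.69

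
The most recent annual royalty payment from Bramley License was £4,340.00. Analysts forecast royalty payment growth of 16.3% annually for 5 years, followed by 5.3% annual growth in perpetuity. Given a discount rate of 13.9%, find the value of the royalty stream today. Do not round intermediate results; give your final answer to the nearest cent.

£82090.18

D_1 = 5047.42000
D_2 = 5870.14946
D_3 = 6826.98382
D_4 = 7939.78218
D_5 = 9233.96668
Terminal value at year 5: TV = D_5×(1+g_2)/(r−g_2) = 9723.36692/0.086 = 113062.40599
P_0 = D_1/(1+r)^1 + D_2/(1+r)^2 + D_3/(1+r)^3 + D_4/(1+r)^4 + D_5/(1+r)^5 + TV/(1+r)^5
    = 4431.44864 + 4524.82420 + 4620.16729 + 4717.51937 + 4816.92276 + 58979.29849 = 82090.18077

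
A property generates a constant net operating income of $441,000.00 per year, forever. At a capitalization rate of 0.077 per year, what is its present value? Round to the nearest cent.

$5727272.73

Level perpetuity: PV = C / r = $441,000.00 / 0.077 = $5,727,272.73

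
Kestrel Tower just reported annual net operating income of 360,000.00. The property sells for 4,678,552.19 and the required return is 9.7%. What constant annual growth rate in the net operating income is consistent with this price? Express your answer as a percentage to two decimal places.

P = D₀(1+g)/(r−g) ⇒ P(r−g) = D₀(1+g) ⇒ g(P+D₀) = P·r − D₀
g = (P·r − D₀)/(P + D₀) = (4,678,552.19×0.097 − 360,000.00) / (4,678,552.19 + 360,000.00) = 0.018620

1.86%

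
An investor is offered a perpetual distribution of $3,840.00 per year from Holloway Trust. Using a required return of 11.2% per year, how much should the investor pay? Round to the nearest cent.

$34285.71

Level perpetuity: PV = C / r = $3,840.00 / 0.112 = $34,285.71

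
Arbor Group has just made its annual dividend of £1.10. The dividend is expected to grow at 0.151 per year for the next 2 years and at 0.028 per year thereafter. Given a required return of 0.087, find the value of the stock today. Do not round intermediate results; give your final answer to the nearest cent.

D_1 = 1.26610
D_2 = 1.45728
Terminal value at year 2: TV = D_2×(1+g_2)/(r−g_2) = 1.49808/0.059 = 25.39127
P_0 = D_1/(1+r)^1 + D_2/(1+r)^2 + TV/(1+r)^2
    = 1.16477 + 1.23334 + 21.48945 = 23.88756

£23.89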